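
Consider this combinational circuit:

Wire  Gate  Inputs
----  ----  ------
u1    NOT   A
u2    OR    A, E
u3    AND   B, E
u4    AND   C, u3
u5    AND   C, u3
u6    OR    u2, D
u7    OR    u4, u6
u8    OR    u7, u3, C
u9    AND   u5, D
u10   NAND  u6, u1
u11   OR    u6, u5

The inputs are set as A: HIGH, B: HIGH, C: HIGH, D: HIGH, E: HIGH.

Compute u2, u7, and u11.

u2 = HIGH  u7 = HIGH  u11 = HIGH

u2 = A OR E = HIGH OR HIGH = HIGH
u3 = B AND E = HIGH AND HIGH = HIGH
u4 = C AND u3 = HIGH AND HIGH = HIGH
u5 = C AND u3 = HIGH AND HIGH = HIGH
u6 = u2 OR D = HIGH OR HIGH = HIGH
u7 = u4 OR u6 = HIGH OR HIGH = HIGH
u11 = u6 OR u5 = HIGH OR HIGH = HIGH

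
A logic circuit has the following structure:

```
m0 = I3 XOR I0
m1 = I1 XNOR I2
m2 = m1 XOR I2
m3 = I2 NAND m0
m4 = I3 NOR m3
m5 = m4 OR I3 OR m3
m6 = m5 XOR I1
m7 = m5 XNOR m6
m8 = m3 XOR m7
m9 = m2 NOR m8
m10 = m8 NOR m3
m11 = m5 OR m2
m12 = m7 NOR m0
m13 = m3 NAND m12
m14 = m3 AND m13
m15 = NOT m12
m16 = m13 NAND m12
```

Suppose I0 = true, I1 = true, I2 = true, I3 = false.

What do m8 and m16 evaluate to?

m8 = false; m16 = true

m0 = I3 XOR I0 = false XOR true = true
m3 = I2 NAND m0 = true NAND true = false
m4 = I3 NOR m3 = false NOR false = true
m5 = m4 OR I3 OR m3 = true OR false OR false = true
m6 = m5 XOR I1 = true XOR true = false
m7 = m5 XNOR m6 = true XNOR false = false
m8 = m3 XOR m7 = false XOR false = false
m12 = m7 NOR m0 = false NOR true = false
m13 = m3 NAND m12 = false NAND false = true
m16 = m13 NAND m12 = true NAND false = true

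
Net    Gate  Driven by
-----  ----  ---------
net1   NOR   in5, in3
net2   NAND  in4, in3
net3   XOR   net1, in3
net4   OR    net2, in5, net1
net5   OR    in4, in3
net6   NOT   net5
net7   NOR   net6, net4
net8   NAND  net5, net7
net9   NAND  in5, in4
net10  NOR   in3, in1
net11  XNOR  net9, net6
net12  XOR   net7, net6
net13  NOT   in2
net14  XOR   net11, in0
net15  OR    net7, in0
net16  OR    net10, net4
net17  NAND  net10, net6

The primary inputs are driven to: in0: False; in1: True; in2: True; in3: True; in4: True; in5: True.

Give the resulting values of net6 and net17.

net6 = False; net17 = True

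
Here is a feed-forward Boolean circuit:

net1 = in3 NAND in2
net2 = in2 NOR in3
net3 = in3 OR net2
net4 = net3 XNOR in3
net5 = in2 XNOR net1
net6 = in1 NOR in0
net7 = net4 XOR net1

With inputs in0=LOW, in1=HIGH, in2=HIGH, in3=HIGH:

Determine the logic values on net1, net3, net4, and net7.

net1 = LOW; net3 = HIGH; net4 = HIGH; net7 = HIGH

net1 = in3 NAND in2 = HIGH NAND HIGH = LOW
net2 = in2 NOR in3 = HIGH NOR HIGH = LOW
net3 = in3 OR net2 = HIGH OR LOW = HIGH
net4 = net3 XNOR in3 = HIGH XNOR HIGH = HIGH
net7 = net4 XOR net1 = HIGH XOR LOW = HIGH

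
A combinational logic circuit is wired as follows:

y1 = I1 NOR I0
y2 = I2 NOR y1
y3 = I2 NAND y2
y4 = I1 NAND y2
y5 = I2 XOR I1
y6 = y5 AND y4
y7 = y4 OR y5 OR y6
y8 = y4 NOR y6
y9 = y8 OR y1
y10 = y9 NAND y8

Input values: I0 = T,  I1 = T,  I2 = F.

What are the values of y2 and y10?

y2 = T, y10 = F

y1 = I1 NOR I0 = T NOR T = F
y2 = I2 NOR y1 = F NOR F = T
y4 = I1 NAND y2 = T NAND T = F
y5 = I2 XOR I1 = F XOR T = T
y6 = y5 AND y4 = T AND F = F
y8 = y4 NOR y6 = F NOR F = T
y9 = y8 OR y1 = T OR F = T
y10 = y9 NAND y8 = T NAND T = F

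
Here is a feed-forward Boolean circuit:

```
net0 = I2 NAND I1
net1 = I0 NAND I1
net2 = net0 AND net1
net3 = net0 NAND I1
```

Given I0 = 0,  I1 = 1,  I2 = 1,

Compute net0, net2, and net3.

net0 = I2 NAND I1 = 1 NAND 1 = 0
net1 = I0 NAND I1 = 0 NAND 1 = 1
net2 = net0 AND net1 = 0 AND 1 = 0
net3 = net0 NAND I1 = 0 NAND 1 = 1

net0 = 0  net2 = 0  net3 = 1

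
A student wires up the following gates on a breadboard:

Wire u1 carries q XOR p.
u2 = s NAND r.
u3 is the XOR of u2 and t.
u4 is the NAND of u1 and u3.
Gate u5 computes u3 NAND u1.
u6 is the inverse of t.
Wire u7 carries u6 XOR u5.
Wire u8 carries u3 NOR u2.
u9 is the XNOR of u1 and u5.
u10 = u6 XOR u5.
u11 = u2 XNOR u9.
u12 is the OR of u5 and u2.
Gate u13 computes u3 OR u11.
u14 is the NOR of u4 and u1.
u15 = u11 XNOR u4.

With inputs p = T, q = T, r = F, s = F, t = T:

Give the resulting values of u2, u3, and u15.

u1 = q XOR p = T XOR T = F
u2 = s NAND r = F NAND F = T
u3 = u2 XOR t = T XOR T = F
u4 = u1 NAND u3 = F NAND F = T
u5 = u3 NAND u1 = F NAND F = T
u9 = u1 XNOR u5 = F XNOR T = F
u11 = u2 XNOR u9 = T XNOR F = F
u15 = u11 XNOR u4 = F XNOR T = F

u2 = T; u3 = F; u15 = F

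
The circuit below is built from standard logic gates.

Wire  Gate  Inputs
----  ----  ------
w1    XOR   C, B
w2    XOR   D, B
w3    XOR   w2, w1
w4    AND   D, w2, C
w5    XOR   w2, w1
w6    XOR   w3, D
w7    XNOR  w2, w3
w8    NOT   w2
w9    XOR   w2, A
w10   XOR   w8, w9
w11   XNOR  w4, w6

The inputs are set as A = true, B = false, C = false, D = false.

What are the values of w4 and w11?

w1 = C XOR B = false XOR false = false
w2 = D XOR B = false XOR false = false
w3 = w2 XOR w1 = false XOR false = false
w4 = D AND w2 AND C = false AND false AND false = false
w6 = w3 XOR D = false XOR false = false
w11 = w4 XNOR w6 = false XNOR false = true

w4 = false, w11 = true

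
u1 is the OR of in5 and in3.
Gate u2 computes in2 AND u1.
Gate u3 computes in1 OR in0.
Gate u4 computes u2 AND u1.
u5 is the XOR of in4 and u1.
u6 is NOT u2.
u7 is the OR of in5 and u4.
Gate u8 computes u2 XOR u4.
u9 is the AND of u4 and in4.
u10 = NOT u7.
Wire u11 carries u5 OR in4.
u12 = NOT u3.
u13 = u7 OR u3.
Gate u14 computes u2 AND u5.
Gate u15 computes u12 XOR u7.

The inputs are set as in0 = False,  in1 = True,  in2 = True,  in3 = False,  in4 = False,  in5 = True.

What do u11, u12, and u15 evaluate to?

u1 = in5 OR in3 = True OR False = True
u2 = in2 AND u1 = True AND True = True
u3 = in1 OR in0 = True OR False = True
u4 = u2 AND u1 = True AND True = True
u5 = in4 XOR u1 = False XOR True = True
u7 = in5 OR u4 = True OR True = True
u11 = u5 OR in4 = True OR False = True
u12 = NOT u3 = NOT True = False
u15 = u12 XOR u7 = False XOR True = True

u11 = True, u12 = False, u15 = True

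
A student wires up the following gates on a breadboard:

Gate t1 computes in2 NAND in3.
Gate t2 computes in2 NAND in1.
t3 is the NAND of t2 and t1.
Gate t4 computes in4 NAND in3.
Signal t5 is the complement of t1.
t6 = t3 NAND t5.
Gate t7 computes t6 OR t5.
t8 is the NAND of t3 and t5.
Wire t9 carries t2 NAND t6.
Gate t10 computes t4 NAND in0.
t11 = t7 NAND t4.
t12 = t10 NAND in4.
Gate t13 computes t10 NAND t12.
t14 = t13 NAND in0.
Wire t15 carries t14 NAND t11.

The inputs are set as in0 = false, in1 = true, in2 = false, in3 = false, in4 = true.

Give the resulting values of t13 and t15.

t13 = true, t15 = true

t1 = in2 NAND in3 = false NAND false = true
t2 = in2 NAND in1 = false NAND true = true
t3 = t2 NAND t1 = true NAND true = false
t4 = in4 NAND in3 = true NAND false = true
t5 = NOT t1 = NOT true = false
t6 = t3 NAND t5 = false NAND false = true
t7 = t6 OR t5 = true OR false = true
t10 = t4 NAND in0 = true NAND false = true
t11 = t7 NAND t4 = true NAND true = false
t12 = t10 NAND in4 = true NAND true = false
t13 = t10 NAND t12 = true NAND false = true
t14 = t13 NAND in0 = true NAND false = true
t15 = t14 NAND t11 = true NAND false = true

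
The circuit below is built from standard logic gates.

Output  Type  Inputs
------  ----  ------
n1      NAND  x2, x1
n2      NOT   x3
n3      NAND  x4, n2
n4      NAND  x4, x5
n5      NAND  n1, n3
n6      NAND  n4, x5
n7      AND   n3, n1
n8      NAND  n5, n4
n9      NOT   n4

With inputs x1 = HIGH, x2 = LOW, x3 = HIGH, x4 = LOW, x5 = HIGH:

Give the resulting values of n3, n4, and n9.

n2 = NOT x3 = NOT HIGH = LOW
n3 = x4 NAND n2 = LOW NAND LOW = HIGH
n4 = x4 NAND x5 = LOW NAND HIGH = HIGH
n9 = NOT n4 = NOT HIGH = LOW

n3 = HIGH  n4 = HIGH  n9 = LOW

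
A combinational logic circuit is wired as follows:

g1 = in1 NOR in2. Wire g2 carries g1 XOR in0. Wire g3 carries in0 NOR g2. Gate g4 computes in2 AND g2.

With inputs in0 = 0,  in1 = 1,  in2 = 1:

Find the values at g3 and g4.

g3 = 1, g4 = 0

g1 = in1 NOR in2 = 1 NOR 1 = 0
g2 = g1 XOR in0 = 0 XOR 0 = 0
g3 = in0 NOR g2 = 0 NOR 0 = 1
g4 = in2 AND g2 = 1 AND 0 = 0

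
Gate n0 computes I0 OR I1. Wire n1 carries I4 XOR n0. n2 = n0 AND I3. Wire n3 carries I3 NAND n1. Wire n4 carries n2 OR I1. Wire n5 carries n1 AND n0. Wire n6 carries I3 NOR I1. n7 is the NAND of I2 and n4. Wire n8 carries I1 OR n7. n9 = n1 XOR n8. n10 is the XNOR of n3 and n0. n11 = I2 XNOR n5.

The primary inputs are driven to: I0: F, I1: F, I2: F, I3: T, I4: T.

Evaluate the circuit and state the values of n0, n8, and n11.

n0 = F  n8 = T  n11 = T

n0 = I0 OR I1 = F OR F = F
n1 = I4 XOR n0 = T XOR F = T
n2 = n0 AND I3 = F AND T = F
n4 = n2 OR I1 = F OR F = F
n5 = n1 AND n0 = T AND F = F
n7 = I2 NAND n4 = F NAND F = T
n8 = I1 OR n7 = F OR T = T
n11 = I2 XNOR n5 = F XNOR F = T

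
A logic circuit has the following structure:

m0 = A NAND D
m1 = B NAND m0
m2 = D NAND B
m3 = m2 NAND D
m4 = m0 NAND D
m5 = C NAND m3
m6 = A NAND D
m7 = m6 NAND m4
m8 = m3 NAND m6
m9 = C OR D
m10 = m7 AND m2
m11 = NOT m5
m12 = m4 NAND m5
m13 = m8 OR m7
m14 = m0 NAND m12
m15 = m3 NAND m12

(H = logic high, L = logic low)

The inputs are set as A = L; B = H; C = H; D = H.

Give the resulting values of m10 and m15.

m10 = L, m15 = L

m0 = A NAND D = L NAND H = H
m2 = D NAND B = H NAND H = L
m3 = m2 NAND D = L NAND H = H
m4 = m0 NAND D = H NAND H = L
m5 = C NAND m3 = H NAND H = L
m6 = A NAND D = L NAND H = H
m7 = m6 NAND m4 = H NAND L = H
m10 = m7 AND m2 = H AND L = L
m12 = m4 NAND m5 = L NAND L = H
m15 = m3 NAND m12 = H NAND H = L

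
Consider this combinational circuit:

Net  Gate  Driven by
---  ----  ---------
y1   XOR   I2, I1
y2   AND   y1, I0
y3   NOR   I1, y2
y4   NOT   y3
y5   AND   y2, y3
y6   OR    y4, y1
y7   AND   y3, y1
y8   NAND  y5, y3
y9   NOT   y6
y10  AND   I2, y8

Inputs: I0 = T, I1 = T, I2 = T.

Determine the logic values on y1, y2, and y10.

y1 = F; y2 = F; y10 = T

y1 = I2 XOR I1 = T XOR T = F
y2 = y1 AND I0 = F AND T = F
y3 = I1 NOR y2 = T NOR F = F
y5 = y2 AND y3 = F AND F = F
y8 = y5 NAND y3 = F NAND F = T
y10 = I2 AND y8 = T AND T = T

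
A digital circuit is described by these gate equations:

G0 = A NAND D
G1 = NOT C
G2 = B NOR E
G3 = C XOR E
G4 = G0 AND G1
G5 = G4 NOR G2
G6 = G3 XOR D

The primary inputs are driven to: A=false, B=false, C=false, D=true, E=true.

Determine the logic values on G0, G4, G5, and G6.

G0 = true, G4 = true, G5 = false, G6 = false

G0 = A NAND D = false NAND true = true
G1 = NOT C = NOT false = true
G2 = B NOR E = false NOR true = false
G3 = C XOR E = false XOR true = true
G4 = G0 AND G1 = true AND true = true
G5 = G4 NOR G2 = true NOR false = false
G6 = G3 XOR D = true XOR true = false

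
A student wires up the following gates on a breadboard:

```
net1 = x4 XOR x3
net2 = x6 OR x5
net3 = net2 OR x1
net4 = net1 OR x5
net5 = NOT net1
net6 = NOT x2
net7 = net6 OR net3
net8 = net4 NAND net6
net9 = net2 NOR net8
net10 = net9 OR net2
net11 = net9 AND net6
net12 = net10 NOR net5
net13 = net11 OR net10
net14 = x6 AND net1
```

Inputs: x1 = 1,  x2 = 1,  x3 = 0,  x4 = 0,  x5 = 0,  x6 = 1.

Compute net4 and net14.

net4 = 0, net14 = 0

net1 = x4 XOR x3 = 0 XOR 0 = 0
net4 = net1 OR x5 = 0 OR 0 = 0
net14 = x6 AND net1 = 1 AND 0 = 0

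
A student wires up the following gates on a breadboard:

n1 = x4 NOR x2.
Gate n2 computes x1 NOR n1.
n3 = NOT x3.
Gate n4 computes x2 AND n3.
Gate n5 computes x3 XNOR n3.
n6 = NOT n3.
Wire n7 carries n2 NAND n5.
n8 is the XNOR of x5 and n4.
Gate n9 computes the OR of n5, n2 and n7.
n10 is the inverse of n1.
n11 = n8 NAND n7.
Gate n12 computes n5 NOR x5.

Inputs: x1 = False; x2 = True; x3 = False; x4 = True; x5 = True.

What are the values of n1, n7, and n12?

n1 = False, n7 = True, n12 = False

n1 = x4 NOR x2 = True NOR True = False
n2 = x1 NOR n1 = False NOR False = True
n3 = NOT x3 = NOT False = True
n5 = x3 XNOR n3 = False XNOR True = False
n7 = n2 NAND n5 = True NAND False = True
n12 = n5 NOR x5 = False NOR True = False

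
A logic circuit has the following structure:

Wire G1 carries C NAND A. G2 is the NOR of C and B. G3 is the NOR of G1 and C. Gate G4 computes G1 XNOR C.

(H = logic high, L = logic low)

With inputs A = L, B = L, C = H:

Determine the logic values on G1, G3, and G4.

G1 = H; G3 = L; G4 = H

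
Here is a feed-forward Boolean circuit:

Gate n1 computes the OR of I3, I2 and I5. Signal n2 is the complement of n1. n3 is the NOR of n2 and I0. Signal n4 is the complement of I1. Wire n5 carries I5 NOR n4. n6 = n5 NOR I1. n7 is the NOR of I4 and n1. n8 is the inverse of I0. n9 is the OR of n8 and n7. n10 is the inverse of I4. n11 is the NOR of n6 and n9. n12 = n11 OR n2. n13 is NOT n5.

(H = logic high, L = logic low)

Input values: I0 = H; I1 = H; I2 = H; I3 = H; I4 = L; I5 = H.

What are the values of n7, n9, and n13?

n7 = L, n9 = L, n13 = H

n1 = I3 OR I2 OR I5 = H OR H OR H = H
n4 = NOT I1 = NOT H = L
n5 = I5 NOR n4 = H NOR L = L
n7 = I4 NOR n1 = L NOR H = L
n8 = NOT I0 = NOT H = L
n9 = n8 OR n7 = L OR L = L
n13 = NOT n5 = NOT L = H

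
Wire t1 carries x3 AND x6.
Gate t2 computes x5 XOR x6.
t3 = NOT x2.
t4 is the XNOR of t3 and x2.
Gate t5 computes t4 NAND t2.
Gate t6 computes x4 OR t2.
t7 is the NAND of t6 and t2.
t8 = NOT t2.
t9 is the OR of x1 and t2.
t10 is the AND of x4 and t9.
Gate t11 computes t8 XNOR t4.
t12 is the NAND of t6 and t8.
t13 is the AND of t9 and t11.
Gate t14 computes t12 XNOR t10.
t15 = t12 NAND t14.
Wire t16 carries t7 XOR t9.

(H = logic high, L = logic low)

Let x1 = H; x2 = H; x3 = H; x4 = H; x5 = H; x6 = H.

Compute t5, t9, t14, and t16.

t5 = H; t9 = H; t14 = L; t16 = L

t2 = x5 XOR x6 = H XOR H = L
t3 = NOT x2 = NOT H = L
t4 = t3 XNOR x2 = L XNOR H = L
t5 = t4 NAND t2 = L NAND L = H
t6 = x4 OR t2 = H OR L = H
t7 = t6 NAND t2 = H NAND L = H
t8 = NOT t2 = NOT L = H
t9 = x1 OR t2 = H OR L = H
t10 = x4 AND t9 = H AND H = H
t12 = t6 NAND t8 = H NAND H = L
t14 = t12 XNOR t10 = L XNOR H = L
t16 = t7 XOR t9 = H XOR H = L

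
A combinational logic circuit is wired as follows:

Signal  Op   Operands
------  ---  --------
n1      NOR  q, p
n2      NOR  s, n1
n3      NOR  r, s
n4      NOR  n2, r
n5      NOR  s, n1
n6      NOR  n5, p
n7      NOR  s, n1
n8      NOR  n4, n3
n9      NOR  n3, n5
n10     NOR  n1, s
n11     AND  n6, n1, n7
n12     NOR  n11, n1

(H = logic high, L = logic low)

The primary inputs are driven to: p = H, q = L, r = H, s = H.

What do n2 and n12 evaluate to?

n1 = q NOR p = L NOR H = L
n2 = s NOR n1 = H NOR L = L
n5 = s NOR n1 = H NOR L = L
n6 = n5 NOR p = L NOR H = L
n7 = s NOR n1 = H NOR L = L
n11 = n6 AND n1 AND n7 = L AND L AND L = L
n12 = n11 NOR n1 = L NOR L = H

n2 = L; n12 = H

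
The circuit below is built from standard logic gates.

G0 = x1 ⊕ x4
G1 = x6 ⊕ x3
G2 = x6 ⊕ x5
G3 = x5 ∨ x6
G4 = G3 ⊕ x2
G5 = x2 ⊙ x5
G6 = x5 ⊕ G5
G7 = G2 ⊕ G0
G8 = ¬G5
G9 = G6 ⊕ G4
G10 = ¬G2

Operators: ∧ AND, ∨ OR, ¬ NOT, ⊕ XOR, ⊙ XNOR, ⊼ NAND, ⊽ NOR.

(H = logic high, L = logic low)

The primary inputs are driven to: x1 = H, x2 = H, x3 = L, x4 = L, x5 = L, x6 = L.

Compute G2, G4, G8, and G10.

G2 = x6 XOR x5 = L XOR L = L
G3 = x5 OR x6 = L OR L = L
G4 = G3 XOR x2 = L XOR H = H
G5 = x2 XNOR x5 = H XNOR L = L
G8 = NOT G5 = NOT L = H
G10 = NOT G2 = NOT L = H

G2 = L  G4 = H  G8 = H  G10 = H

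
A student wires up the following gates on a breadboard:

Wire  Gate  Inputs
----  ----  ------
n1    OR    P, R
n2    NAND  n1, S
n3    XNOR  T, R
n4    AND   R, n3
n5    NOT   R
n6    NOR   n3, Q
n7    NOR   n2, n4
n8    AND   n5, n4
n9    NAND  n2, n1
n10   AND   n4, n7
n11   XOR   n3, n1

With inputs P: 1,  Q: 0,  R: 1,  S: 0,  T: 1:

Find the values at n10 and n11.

n1 = P OR R = 1 OR 1 = 1
n2 = n1 NAND S = 1 NAND 0 = 1
n3 = T XNOR R = 1 XNOR 1 = 1
n4 = R AND n3 = 1 AND 1 = 1
n7 = n2 NOR n4 = 1 NOR 1 = 0
n10 = n4 AND n7 = 1 AND 0 = 0
n11 = n3 XOR n1 = 1 XOR 1 = 0

n10 = 0, n11 = 0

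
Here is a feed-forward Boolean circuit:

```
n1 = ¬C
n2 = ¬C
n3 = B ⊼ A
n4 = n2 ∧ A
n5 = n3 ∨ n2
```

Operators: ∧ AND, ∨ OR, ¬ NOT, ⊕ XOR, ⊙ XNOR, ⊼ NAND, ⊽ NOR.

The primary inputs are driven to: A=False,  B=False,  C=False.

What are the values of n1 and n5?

n1 = True  n5 = True

n1 = NOT C = NOT False = True
n2 = NOT C = NOT False = True
n3 = B NAND A = False NAND False = True
n5 = n3 OR n2 = True OR True = True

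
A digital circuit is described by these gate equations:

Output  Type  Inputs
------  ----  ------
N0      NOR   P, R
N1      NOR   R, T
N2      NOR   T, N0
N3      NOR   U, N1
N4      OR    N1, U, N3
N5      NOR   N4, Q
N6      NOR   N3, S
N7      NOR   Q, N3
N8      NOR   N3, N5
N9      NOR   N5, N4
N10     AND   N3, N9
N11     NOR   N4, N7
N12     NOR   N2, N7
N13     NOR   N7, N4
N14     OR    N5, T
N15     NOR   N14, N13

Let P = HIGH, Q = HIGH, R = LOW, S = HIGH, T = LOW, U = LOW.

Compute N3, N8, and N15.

N3 = LOW, N8 = HIGH, N15 = HIGH

N1 = R NOR T = LOW NOR LOW = HIGH
N3 = U NOR N1 = LOW NOR HIGH = LOW
N4 = N1 OR U OR N3 = HIGH OR LOW OR LOW = HIGH
N5 = N4 NOR Q = HIGH NOR HIGH = LOW
N7 = Q NOR N3 = HIGH NOR LOW = LOW
N8 = N3 NOR N5 = LOW NOR LOW = HIGH
N13 = N7 NOR N4 = LOW NOR HIGH = LOW
N14 = N5 OR T = LOW OR LOW = LOW
N15 = N14 NOR N13 = LOW NOR LOW = HIGH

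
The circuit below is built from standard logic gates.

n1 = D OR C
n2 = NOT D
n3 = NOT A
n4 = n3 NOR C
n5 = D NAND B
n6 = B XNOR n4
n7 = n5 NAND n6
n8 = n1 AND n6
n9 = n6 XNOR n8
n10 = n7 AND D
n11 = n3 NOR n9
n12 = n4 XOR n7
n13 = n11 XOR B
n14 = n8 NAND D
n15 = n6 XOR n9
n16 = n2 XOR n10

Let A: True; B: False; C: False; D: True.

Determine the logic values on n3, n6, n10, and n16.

n3 = False, n6 = False, n10 = True, n16 = True

n2 = NOT D = NOT True = False
n3 = NOT A = NOT True = False
n4 = n3 NOR C = False NOR False = True
n5 = D NAND B = True NAND False = True
n6 = B XNOR n4 = False XNOR True = False
n7 = n5 NAND n6 = True NAND False = True
n10 = n7 AND D = True AND True = True
n16 = n2 XOR n10 = False XOR True = True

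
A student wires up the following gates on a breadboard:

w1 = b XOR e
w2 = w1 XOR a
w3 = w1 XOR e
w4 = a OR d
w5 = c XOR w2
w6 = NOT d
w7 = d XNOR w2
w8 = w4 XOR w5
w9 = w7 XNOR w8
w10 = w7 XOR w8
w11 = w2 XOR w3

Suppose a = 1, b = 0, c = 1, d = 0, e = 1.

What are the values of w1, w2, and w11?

w1 = 1, w2 = 0, w11 = 0

w1 = b XOR e = 0 XOR 1 = 1
w2 = w1 XOR a = 1 XOR 1 = 0
w3 = w1 XOR e = 1 XOR 1 = 0
w11 = w2 XOR w3 = 0 XOR 0 = 0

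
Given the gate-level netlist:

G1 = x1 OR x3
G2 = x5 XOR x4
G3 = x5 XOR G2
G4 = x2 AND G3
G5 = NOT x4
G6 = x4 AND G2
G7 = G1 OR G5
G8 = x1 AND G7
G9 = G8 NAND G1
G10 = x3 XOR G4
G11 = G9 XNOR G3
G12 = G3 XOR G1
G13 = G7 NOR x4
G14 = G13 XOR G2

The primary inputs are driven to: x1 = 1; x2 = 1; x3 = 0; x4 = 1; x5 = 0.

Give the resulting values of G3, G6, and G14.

G3 = 1, G6 = 1, G14 = 1

G1 = x1 OR x3 = 1 OR 0 = 1
G2 = x5 XOR x4 = 0 XOR 1 = 1
G3 = x5 XOR G2 = 0 XOR 1 = 1
G5 = NOT x4 = NOT 1 = 0
G6 = x4 AND G2 = 1 AND 1 = 1
G7 = G1 OR G5 = 1 OR 0 = 1
G13 = G7 NOR x4 = 1 NOR 1 = 0
G14 = G13 XOR G2 = 0 XOR 1 = 1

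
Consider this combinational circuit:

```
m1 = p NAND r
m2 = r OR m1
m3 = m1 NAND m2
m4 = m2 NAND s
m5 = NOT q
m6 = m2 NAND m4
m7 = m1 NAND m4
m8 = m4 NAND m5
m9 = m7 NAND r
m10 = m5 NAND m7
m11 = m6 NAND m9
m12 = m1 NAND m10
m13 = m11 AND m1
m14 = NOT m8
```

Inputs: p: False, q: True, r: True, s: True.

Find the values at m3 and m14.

m3 = False  m14 = False

m1 = p NAND r = False NAND True = True
m2 = r OR m1 = True OR True = True
m3 = m1 NAND m2 = True NAND True = False
m4 = m2 NAND s = True NAND True = False
m5 = NOT q = NOT True = False
m8 = m4 NAND m5 = False NAND False = True
m14 = NOT m8 = NOT True = False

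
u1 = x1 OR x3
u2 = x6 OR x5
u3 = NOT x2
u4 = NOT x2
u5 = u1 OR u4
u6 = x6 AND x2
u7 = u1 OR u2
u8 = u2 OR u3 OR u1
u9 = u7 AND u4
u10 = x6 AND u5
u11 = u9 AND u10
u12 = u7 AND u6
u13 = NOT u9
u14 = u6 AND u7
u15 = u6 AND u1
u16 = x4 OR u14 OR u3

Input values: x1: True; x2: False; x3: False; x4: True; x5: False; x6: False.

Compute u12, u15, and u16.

u1 = x1 OR x3 = True OR False = True
u2 = x6 OR x5 = False OR False = False
u3 = NOT x2 = NOT False = True
u6 = x6 AND x2 = False AND False = False
u7 = u1 OR u2 = True OR False = True
u12 = u7 AND u6 = True AND False = False
u14 = u6 AND u7 = False AND True = False
u15 = u6 AND u1 = False AND True = False
u16 = x4 OR u14 OR u3 = True OR False OR True = True

u12 = False, u15 = False, u16 = True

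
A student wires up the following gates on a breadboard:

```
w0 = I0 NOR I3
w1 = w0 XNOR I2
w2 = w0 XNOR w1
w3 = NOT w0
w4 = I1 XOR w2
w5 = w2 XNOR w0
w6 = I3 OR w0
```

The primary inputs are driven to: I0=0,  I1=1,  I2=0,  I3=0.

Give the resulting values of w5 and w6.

w5 = 0, w6 = 1

w0 = I0 NOR I3 = 0 NOR 0 = 1
w1 = w0 XNOR I2 = 1 XNOR 0 = 0
w2 = w0 XNOR w1 = 1 XNOR 0 = 0
w5 = w2 XNOR w0 = 0 XNOR 1 = 0
w6 = I3 OR w0 = 0 OR 1 = 1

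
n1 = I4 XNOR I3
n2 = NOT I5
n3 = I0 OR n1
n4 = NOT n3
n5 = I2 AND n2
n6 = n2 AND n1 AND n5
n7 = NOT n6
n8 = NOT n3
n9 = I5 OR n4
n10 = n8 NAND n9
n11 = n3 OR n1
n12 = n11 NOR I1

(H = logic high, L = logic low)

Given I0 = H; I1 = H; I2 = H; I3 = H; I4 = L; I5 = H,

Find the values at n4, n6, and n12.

n4 = L  n6 = L  n12 = L

n1 = I4 XNOR I3 = L XNOR H = L
n2 = NOT I5 = NOT H = L
n3 = I0 OR n1 = H OR L = H
n4 = NOT n3 = NOT H = L
n5 = I2 AND n2 = H AND L = L
n6 = n2 AND n1 AND n5 = L AND L AND L = L
n11 = n3 OR n1 = H OR L = H
n12 = n11 NOR I1 = H NOR H = L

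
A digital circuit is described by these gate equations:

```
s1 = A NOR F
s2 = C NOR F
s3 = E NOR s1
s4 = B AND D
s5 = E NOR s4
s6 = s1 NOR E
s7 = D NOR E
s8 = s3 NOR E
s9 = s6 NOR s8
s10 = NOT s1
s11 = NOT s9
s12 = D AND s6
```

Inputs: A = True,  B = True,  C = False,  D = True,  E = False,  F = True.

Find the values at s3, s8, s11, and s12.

s3 = True, s8 = False, s11 = True, s12 = True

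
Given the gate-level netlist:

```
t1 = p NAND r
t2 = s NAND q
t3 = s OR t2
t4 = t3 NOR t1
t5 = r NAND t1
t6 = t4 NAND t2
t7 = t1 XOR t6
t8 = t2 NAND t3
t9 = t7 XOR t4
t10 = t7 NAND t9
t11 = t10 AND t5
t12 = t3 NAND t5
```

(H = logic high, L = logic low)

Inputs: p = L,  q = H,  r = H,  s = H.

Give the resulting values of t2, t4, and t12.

t1 = p NAND r = L NAND H = H
t2 = s NAND q = H NAND H = L
t3 = s OR t2 = H OR L = H
t4 = t3 NOR t1 = H NOR H = L
t5 = r NAND t1 = H NAND H = L
t12 = t3 NAND t5 = H NAND L = H

t2 = L, t4 = L, t12 = H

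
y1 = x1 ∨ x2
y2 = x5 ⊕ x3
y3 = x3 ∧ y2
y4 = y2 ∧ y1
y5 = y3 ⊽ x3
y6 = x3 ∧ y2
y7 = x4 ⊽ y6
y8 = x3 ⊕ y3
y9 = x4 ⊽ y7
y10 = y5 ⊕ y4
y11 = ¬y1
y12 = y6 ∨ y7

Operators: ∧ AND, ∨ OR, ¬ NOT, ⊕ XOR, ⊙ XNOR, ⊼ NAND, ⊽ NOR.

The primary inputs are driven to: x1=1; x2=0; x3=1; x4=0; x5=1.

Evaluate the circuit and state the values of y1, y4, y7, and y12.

y1 = x1 OR x2 = 1 OR 0 = 1
y2 = x5 XOR x3 = 1 XOR 1 = 0
y4 = y2 AND y1 = 0 AND 1 = 0
y6 = x3 AND y2 = 1 AND 0 = 0
y7 = x4 NOR y6 = 0 NOR 0 = 1
y12 = y6 OR y7 = 0 OR 1 = 1

y1 = 1  y4 = 0  y7 = 1  y12 = 1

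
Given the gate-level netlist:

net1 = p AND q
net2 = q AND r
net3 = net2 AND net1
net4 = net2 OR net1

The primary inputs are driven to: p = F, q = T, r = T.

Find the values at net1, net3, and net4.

net1 = F, net3 = F, net4 = T

net1 = p AND q = F AND T = F
net2 = q AND r = T AND T = T
net3 = net2 AND net1 = T AND F = F
net4 = net2 OR net1 = T OR F = T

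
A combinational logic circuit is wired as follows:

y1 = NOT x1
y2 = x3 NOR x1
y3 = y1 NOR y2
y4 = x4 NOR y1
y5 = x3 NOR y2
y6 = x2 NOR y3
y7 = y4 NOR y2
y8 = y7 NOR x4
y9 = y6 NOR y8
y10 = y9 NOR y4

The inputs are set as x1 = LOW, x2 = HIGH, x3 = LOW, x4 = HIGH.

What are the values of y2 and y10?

y1 = NOT x1 = NOT LOW = HIGH
y2 = x3 NOR x1 = LOW NOR LOW = HIGH
y3 = y1 NOR y2 = HIGH NOR HIGH = LOW
y4 = x4 NOR y1 = HIGH NOR HIGH = LOW
y6 = x2 NOR y3 = HIGH NOR LOW = LOW
y7 = y4 NOR y2 = LOW NOR HIGH = LOW
y8 = y7 NOR x4 = LOW NOR HIGH = LOW
y9 = y6 NOR y8 = LOW NOR LOW = HIGH
y10 = y9 NOR y4 = HIGH NOR LOW = LOW

y2 = HIGH; y10 = LOW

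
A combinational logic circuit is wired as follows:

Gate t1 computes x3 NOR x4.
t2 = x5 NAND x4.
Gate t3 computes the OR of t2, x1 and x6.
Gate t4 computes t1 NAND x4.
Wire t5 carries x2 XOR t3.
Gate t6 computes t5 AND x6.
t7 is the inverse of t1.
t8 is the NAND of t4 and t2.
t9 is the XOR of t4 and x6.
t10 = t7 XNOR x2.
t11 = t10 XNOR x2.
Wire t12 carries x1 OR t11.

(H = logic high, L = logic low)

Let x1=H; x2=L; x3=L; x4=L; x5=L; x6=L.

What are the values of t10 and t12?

t10 = H  t12 = H

t1 = x3 NOR x4 = L NOR L = H
t7 = NOT t1 = NOT H = L
t10 = t7 XNOR x2 = L XNOR L = H
t11 = t10 XNOR x2 = H XNOR L = L
t12 = x1 OR t11 = H OR L = H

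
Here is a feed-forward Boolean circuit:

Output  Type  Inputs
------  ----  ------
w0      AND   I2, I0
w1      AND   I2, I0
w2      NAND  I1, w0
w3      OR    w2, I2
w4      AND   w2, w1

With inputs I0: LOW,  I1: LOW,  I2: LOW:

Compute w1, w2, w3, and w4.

w1 = LOW, w2 = HIGH, w3 = HIGH, w4 = LOW

w0 = I2 AND I0 = LOW AND LOW = LOW
w1 = I2 AND I0 = LOW AND LOW = LOW
w2 = I1 NAND w0 = LOW NAND LOW = HIGH
w3 = w2 OR I2 = HIGH OR LOW = HIGH
w4 = w2 AND w1 = HIGH AND LOW = LOW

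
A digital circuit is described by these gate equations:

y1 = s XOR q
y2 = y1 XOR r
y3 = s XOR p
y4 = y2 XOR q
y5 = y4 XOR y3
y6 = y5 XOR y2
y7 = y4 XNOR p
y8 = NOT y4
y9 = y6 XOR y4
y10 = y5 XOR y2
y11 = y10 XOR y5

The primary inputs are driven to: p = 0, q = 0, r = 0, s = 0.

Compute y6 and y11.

y6 = 0, y11 = 0

y1 = s XOR q = 0 XOR 0 = 0
y2 = y1 XOR r = 0 XOR 0 = 0
y3 = s XOR p = 0 XOR 0 = 0
y4 = y2 XOR q = 0 XOR 0 = 0
y5 = y4 XOR y3 = 0 XOR 0 = 0
y6 = y5 XOR y2 = 0 XOR 0 = 0
y10 = y5 XOR y2 = 0 XOR 0 = 0
y11 = y10 XOR y5 = 0 XOR 0 = 0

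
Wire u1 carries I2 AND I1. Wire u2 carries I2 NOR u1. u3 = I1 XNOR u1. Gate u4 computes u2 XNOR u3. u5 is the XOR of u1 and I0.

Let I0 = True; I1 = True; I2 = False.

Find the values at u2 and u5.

u2 = True, u5 = True

u1 = I2 AND I1 = False AND True = False
u2 = I2 NOR u1 = False NOR False = True
u5 = u1 XOR I0 = False XOR True = True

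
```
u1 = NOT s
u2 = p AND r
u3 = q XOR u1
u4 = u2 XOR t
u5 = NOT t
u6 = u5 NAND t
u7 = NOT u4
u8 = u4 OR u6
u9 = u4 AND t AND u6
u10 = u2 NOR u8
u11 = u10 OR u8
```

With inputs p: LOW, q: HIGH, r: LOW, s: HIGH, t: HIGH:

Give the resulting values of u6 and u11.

u6 = HIGH; u11 = HIGH

u2 = p AND r = LOW AND LOW = LOW
u4 = u2 XOR t = LOW XOR HIGH = HIGH
u5 = NOT t = NOT HIGH = LOW
u6 = u5 NAND t = LOW NAND HIGH = HIGH
u8 = u4 OR u6 = HIGH OR HIGH = HIGH
u10 = u2 NOR u8 = LOW NOR HIGH = LOW
u11 = u10 OR u8 = LOW OR HIGH = HIGH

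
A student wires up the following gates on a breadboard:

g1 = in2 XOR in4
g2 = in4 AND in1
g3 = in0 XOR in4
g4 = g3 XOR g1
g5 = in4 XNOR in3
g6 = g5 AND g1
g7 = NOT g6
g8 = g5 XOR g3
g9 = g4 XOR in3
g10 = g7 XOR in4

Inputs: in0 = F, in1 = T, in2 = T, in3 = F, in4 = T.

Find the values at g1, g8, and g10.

g1 = F, g8 = T, g10 = F

g1 = in2 XOR in4 = T XOR T = F
g3 = in0 XOR in4 = F XOR T = T
g5 = in4 XNOR in3 = T XNOR F = F
g6 = g5 AND g1 = F AND F = F
g7 = NOT g6 = NOT F = T
g8 = g5 XOR g3 = F XOR T = T
g10 = g7 XOR in4 = T XOR T = F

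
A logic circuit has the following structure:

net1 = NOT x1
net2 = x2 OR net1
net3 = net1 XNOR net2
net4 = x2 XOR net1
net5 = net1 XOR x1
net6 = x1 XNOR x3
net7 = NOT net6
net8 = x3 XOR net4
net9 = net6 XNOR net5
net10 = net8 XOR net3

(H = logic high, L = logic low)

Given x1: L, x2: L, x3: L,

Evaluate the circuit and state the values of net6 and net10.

net6 = H, net10 = L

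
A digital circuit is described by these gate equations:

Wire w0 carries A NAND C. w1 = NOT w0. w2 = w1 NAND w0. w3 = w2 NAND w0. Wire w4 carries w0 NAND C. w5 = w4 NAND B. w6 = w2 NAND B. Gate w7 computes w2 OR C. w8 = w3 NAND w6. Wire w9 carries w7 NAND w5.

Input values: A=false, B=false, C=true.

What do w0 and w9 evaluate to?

w0 = A NAND C = false NAND true = true
w1 = NOT w0 = NOT true = false
w2 = w1 NAND w0 = false NAND true = true
w4 = w0 NAND C = true NAND true = false
w5 = w4 NAND B = false NAND false = true
w7 = w2 OR C = true OR true = true
w9 = w7 NAND w5 = true NAND true = false

w0 = true  w9 = false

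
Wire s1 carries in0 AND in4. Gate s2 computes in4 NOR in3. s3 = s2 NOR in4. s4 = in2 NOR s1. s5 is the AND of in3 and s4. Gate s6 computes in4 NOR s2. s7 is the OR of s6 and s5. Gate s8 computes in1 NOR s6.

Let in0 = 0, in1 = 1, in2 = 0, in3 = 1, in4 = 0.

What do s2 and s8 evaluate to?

s2 = in4 NOR in3 = 0 NOR 1 = 0
s6 = in4 NOR s2 = 0 NOR 0 = 1
s8 = in1 NOR s6 = 1 NOR 1 = 0

s2 = 0  s8 = 0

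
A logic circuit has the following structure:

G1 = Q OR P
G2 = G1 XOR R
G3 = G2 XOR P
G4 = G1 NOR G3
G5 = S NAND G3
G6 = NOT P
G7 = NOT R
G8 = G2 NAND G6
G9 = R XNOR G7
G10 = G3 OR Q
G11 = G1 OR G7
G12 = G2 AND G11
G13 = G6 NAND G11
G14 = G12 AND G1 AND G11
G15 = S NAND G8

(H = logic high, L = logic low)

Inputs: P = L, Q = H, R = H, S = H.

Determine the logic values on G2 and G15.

G1 = Q OR P = H OR L = H
G2 = G1 XOR R = H XOR H = L
G6 = NOT P = NOT L = H
G8 = G2 NAND G6 = L NAND H = H
G15 = S NAND G8 = H NAND H = L

G2 = L, G15 = L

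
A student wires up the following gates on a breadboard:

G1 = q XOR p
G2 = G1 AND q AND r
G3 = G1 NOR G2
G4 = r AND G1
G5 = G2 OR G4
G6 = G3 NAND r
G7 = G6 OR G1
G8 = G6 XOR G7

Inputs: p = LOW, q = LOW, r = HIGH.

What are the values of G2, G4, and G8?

G2 = LOW, G4 = LOW, G8 = LOW

G1 = q XOR p = LOW XOR LOW = LOW
G2 = G1 AND q AND r = LOW AND LOW AND HIGH = LOW
G3 = G1 NOR G2 = LOW NOR LOW = HIGH
G4 = r AND G1 = HIGH AND LOW = LOW
G6 = G3 NAND r = HIGH NAND HIGH = LOW
G7 = G6 OR G1 = LOW OR LOW = LOW
G8 = G6 XOR G7 = LOW XOR LOW = LOW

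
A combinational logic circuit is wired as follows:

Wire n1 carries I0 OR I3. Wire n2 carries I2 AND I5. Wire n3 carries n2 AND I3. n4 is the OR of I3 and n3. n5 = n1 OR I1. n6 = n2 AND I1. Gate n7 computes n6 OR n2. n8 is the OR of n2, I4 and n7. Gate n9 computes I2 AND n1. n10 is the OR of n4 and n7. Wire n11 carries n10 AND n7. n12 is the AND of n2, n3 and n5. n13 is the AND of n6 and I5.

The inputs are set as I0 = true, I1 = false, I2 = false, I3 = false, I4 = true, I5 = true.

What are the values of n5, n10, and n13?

n1 = I0 OR I3 = true OR false = true
n2 = I2 AND I5 = false AND true = false
n3 = n2 AND I3 = false AND false = false
n4 = I3 OR n3 = false OR false = false
n5 = n1 OR I1 = true OR false = true
n6 = n2 AND I1 = false AND false = false
n7 = n6 OR n2 = false OR false = false
n10 = n4 OR n7 = false OR false = false
n13 = n6 AND I5 = false AND true = false

n5 = true  n10 = false  n13 = false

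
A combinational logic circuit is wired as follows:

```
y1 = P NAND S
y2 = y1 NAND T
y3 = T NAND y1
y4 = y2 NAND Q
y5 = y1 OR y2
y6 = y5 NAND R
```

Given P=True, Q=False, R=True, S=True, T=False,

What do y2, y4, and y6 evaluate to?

y1 = P NAND S = True NAND True = False
y2 = y1 NAND T = False NAND False = True
y4 = y2 NAND Q = True NAND False = True
y5 = y1 OR y2 = False OR True = True
y6 = y5 NAND R = True NAND True = False

y2 = True  y4 = True  y6 = False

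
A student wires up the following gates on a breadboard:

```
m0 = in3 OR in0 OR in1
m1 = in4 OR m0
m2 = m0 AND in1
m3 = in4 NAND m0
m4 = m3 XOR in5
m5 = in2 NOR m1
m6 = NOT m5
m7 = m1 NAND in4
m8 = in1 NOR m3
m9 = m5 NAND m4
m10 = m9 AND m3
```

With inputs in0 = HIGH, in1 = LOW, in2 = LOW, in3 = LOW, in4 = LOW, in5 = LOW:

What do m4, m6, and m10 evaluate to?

m0 = in3 OR in0 OR in1 = LOW OR HIGH OR LOW = HIGH
m1 = in4 OR m0 = LOW OR HIGH = HIGH
m3 = in4 NAND m0 = LOW NAND HIGH = HIGH
m4 = m3 XOR in5 = HIGH XOR LOW = HIGH
m5 = in2 NOR m1 = LOW NOR HIGH = LOW
m6 = NOT m5 = NOT LOW = HIGH
m9 = m5 NAND m4 = LOW NAND HIGH = HIGH
m10 = m9 AND m3 = HIGH AND HIGH = HIGH

m4 = HIGH, m6 = HIGH, m10 = HIGH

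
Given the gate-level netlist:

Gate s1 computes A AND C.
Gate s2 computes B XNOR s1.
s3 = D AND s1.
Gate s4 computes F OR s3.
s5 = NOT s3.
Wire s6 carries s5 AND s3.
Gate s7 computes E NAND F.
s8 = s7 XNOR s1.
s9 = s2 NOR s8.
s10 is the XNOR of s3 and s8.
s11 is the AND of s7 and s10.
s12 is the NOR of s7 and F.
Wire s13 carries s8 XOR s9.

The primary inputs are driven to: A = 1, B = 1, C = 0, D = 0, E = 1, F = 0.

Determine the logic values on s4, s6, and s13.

s4 = 0, s6 = 0, s13 = 1

s1 = A AND C = 1 AND 0 = 0
s2 = B XNOR s1 = 1 XNOR 0 = 0
s3 = D AND s1 = 0 AND 0 = 0
s4 = F OR s3 = 0 OR 0 = 0
s5 = NOT s3 = NOT 0 = 1
s6 = s5 AND s3 = 1 AND 0 = 0
s7 = E NAND F = 1 NAND 0 = 1
s8 = s7 XNOR s1 = 1 XNOR 0 = 0
s9 = s2 NOR s8 = 0 NOR 0 = 1
s13 = s8 XOR s9 = 0 XOR 1 = 1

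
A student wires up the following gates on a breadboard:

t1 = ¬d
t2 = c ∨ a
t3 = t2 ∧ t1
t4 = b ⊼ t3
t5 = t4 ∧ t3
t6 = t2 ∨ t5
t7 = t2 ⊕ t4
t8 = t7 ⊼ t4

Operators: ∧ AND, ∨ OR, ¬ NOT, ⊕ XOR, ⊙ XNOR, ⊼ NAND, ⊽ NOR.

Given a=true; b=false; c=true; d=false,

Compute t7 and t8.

t7 = false, t8 = true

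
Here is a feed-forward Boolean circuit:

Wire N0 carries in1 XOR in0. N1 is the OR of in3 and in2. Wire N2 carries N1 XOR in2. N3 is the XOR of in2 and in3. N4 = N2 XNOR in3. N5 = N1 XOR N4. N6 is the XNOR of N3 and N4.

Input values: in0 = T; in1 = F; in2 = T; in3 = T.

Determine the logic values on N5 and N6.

N5 = T; N6 = T

N1 = in3 OR in2 = T OR T = T
N2 = N1 XOR in2 = T XOR T = F
N3 = in2 XOR in3 = T XOR T = F
N4 = N2 XNOR in3 = F XNOR T = F
N5 = N1 XOR N4 = T XOR F = T
N6 = N3 XNOR N4 = F XNOR F = T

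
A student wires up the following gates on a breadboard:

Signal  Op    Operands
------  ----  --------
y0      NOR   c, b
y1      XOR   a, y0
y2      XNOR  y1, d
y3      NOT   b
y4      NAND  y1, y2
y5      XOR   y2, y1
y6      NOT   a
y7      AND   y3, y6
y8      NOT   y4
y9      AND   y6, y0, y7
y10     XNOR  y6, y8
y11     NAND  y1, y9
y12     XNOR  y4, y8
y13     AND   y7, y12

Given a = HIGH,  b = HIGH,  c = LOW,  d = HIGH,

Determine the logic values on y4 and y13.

y0 = c NOR b = LOW NOR HIGH = LOW
y1 = a XOR y0 = HIGH XOR LOW = HIGH
y2 = y1 XNOR d = HIGH XNOR HIGH = HIGH
y3 = NOT b = NOT HIGH = LOW
y4 = y1 NAND y2 = HIGH NAND HIGH = LOW
y6 = NOT a = NOT HIGH = LOW
y7 = y3 AND y6 = LOW AND LOW = LOW
y8 = NOT y4 = NOT LOW = HIGH
y12 = y4 XNOR y8 = LOW XNOR HIGH = LOW
y13 = y7 AND y12 = LOW AND LOW = LOW

y4 = LOW, y13 = LOW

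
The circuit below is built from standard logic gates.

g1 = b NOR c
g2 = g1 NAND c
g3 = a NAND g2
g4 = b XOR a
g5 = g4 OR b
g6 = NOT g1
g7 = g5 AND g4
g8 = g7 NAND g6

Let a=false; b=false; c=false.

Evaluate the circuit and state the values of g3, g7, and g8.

g3 = true  g7 = false  g8 = true

g1 = b NOR c = false NOR false = true
g2 = g1 NAND c = true NAND false = true
g3 = a NAND g2 = false NAND true = true
g4 = b XOR a = false XOR false = false
g5 = g4 OR b = false OR false = false
g6 = NOT g1 = NOT true = false
g7 = g5 AND g4 = false AND false = false
g8 = g7 NAND g6 = false NAND false = true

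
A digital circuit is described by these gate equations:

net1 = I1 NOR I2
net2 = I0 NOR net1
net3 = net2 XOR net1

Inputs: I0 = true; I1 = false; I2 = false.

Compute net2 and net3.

net2 = false  net3 = true

net1 = I1 NOR I2 = false NOR false = true
net2 = I0 NOR net1 = true NOR true = false
net3 = net2 XOR net1 = false XOR true = true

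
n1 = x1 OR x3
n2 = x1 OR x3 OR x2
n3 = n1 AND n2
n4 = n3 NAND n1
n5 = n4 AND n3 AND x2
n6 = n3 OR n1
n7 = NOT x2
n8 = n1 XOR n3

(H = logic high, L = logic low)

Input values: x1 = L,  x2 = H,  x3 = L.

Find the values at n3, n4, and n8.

n1 = x1 OR x3 = L OR L = L
n2 = x1 OR x3 OR x2 = L OR L OR H = H
n3 = n1 AND n2 = L AND H = L
n4 = n3 NAND n1 = L NAND L = H
n8 = n1 XOR n3 = L XOR L = L

n3 = L, n4 = H, n8 = L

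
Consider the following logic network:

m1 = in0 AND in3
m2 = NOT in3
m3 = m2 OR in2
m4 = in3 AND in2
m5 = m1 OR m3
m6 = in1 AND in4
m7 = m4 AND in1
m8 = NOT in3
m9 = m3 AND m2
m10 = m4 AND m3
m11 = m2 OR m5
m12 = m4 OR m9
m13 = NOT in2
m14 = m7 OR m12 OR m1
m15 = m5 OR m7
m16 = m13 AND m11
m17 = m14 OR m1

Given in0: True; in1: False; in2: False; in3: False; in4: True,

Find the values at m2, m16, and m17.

m2 = True  m16 = True  m17 = True

m1 = in0 AND in3 = True AND False = False
m2 = NOT in3 = NOT False = True
m3 = m2 OR in2 = True OR False = True
m4 = in3 AND in2 = False AND False = False
m5 = m1 OR m3 = False OR True = True
m7 = m4 AND in1 = False AND False = False
m9 = m3 AND m2 = True AND True = True
m11 = m2 OR m5 = True OR True = True
m12 = m4 OR m9 = False OR True = True
m13 = NOT in2 = NOT False = True
m14 = m7 OR m12 OR m1 = False OR True OR False = True
m16 = m13 AND m11 = True AND True = True
m17 = m14 OR m1 = True OR False = True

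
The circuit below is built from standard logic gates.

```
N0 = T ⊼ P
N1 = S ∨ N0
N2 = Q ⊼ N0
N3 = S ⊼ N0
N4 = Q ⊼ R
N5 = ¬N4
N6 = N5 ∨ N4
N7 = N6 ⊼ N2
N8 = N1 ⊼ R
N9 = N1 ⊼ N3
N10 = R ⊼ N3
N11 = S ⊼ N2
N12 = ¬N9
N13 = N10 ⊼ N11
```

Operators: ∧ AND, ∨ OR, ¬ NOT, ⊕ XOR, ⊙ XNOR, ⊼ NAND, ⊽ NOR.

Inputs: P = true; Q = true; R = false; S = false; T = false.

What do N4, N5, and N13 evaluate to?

N4 = true; N5 = false; N13 = false

N0 = T NAND P = false NAND true = true
N2 = Q NAND N0 = true NAND true = false
N3 = S NAND N0 = false NAND true = true
N4 = Q NAND R = true NAND false = true
N5 = NOT N4 = NOT true = false
N10 = R NAND N3 = false NAND true = true
N11 = S NAND N2 = false NAND false = true
N13 = N10 NAND N11 = true NAND true = false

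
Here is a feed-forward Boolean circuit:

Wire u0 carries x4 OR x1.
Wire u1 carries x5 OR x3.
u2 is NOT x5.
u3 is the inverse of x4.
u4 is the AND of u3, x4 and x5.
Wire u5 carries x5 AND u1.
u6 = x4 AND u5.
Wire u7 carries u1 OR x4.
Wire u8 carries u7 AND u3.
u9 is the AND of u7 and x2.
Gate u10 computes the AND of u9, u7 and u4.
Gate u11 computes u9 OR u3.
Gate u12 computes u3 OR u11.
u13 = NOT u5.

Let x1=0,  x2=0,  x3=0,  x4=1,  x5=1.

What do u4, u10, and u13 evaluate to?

u4 = 0, u10 = 0, u13 = 0

u1 = x5 OR x3 = 1 OR 0 = 1
u3 = NOT x4 = NOT 1 = 0
u4 = u3 AND x4 AND x5 = 0 AND 1 AND 1 = 0
u5 = x5 AND u1 = 1 AND 1 = 1
u7 = u1 OR x4 = 1 OR 1 = 1
u9 = u7 AND x2 = 1 AND 0 = 0
u10 = u9 AND u7 AND u4 = 0 AND 1 AND 0 = 0
u13 = NOT u5 = NOT 1 = 0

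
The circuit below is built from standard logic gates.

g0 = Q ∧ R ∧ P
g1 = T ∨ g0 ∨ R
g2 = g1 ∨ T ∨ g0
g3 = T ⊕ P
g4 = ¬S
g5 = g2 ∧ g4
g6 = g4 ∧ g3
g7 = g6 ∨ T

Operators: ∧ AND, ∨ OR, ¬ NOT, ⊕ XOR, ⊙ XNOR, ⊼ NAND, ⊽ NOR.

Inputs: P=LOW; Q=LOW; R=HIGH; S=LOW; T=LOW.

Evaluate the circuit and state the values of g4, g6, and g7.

g3 = T XOR P = LOW XOR LOW = LOW
g4 = NOT S = NOT LOW = HIGH
g6 = g4 AND g3 = HIGH AND LOW = LOW
g7 = g6 OR T = LOW OR LOW = LOW

g4 = HIGH, g6 = LOW, g7 = LOW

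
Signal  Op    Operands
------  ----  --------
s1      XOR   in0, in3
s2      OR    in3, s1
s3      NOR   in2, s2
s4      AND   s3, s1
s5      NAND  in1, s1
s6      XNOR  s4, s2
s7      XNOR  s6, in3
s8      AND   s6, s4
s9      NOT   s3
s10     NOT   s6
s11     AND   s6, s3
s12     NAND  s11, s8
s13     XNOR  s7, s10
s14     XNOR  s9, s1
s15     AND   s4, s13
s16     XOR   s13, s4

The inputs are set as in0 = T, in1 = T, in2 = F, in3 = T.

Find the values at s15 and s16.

s1 = in0 XOR in3 = T XOR T = F
s2 = in3 OR s1 = T OR F = T
s3 = in2 NOR s2 = F NOR T = F
s4 = s3 AND s1 = F AND F = F
s6 = s4 XNOR s2 = F XNOR T = F
s7 = s6 XNOR in3 = F XNOR T = F
s10 = NOT s6 = NOT F = T
s13 = s7 XNOR s10 = F XNOR T = F
s15 = s4 AND s13 = F AND F = F
s16 = s13 XOR s4 = F XOR F = F

s15 = F, s16 = F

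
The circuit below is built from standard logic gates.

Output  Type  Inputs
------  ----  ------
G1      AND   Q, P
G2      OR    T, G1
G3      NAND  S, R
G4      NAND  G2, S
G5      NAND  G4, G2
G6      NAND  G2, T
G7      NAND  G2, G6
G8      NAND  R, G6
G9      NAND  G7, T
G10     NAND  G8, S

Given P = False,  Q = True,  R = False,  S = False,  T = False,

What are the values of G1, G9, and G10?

G1 = Q AND P = True AND False = False
G2 = T OR G1 = False OR False = False
G6 = G2 NAND T = False NAND False = True
G7 = G2 NAND G6 = False NAND True = True
G8 = R NAND G6 = False NAND True = True
G9 = G7 NAND T = True NAND False = True
G10 = G8 NAND S = True NAND False = True

G1 = False, G9 = True, G10 = True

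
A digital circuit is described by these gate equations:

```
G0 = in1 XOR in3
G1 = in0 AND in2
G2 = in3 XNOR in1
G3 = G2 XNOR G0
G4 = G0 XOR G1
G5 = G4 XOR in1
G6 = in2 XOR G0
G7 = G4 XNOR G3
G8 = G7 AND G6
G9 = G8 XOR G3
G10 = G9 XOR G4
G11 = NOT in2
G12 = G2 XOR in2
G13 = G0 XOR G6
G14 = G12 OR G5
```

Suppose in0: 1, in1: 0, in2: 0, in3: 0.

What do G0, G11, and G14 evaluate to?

G0 = 0, G11 = 1, G14 = 1

G0 = in1 XOR in3 = 0 XOR 0 = 0
G1 = in0 AND in2 = 1 AND 0 = 0
G2 = in3 XNOR in1 = 0 XNOR 0 = 1
G4 = G0 XOR G1 = 0 XOR 0 = 0
G5 = G4 XOR in1 = 0 XOR 0 = 0
G11 = NOT in2 = NOT 0 = 1
G12 = G2 XOR in2 = 1 XOR 0 = 1
G14 = G12 OR G5 = 1 OR 0 = 1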